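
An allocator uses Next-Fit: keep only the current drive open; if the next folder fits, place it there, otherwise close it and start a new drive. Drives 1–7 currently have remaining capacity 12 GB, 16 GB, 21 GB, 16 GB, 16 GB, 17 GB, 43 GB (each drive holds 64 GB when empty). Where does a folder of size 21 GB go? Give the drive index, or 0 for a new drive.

7

Next-Fit only looks at drive 7, which has 43 GB free.
21 GB fits there.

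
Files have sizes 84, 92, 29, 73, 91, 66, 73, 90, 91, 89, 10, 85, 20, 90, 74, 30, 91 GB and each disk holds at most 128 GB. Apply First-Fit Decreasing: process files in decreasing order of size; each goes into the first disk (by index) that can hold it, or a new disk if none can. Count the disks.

13

Sorted descending: 92, 91, 91, 91, 90, 90, 89, 85, 84, 74, 73, 73, 66, 30, 29, 20, 10.
Put 92 GB in disk 1; 36 GB remain.
Put 91 GB in disk 2; 37 GB remain.
Put 91 GB in disk 3; 37 GB remain.
Put 91 GB in disk 4; 37 GB remain.
Put 90 GB in disk 5; 38 GB remain.
Put 90 GB in disk 6; 38 GB remain.
Put 89 GB in disk 7; 39 GB remain.
Put 85 GB in disk 8; 43 GB remain.
Put 84 GB in disk 9; 44 GB remain.
Put 74 GB in disk 10; 54 GB remain.
Put 73 GB in disk 11; 55 GB remain.
Put 73 GB in disk 12; 55 GB remain.
Put 66 GB in disk 13; 62 GB remain.
Put 30 GB in disk 1; 6 GB remain.
Put 29 GB in disk 2; 8 GB remain.
Put 20 GB in disk 3; 17 GB remain.
Put 10 GB in disk 3; 7 GB remain.
Final disks: [92,30] [91,29] [91,20,10] [91] [90] [90] [89] [85] [84] [74] [73] [73] [66].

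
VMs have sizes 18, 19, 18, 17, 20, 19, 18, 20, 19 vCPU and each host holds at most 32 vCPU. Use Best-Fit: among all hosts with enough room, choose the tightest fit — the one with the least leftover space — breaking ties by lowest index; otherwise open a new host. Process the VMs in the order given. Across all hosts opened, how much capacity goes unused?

120

Put 18 vCPU in host 1; 14 vCPU remain.
Put 19 vCPU in host 2; 13 vCPU remain.
Put 18 vCPU in host 3; 14 vCPU remain.
Put 17 vCPU in host 4; 15 vCPU remain.
Put 20 vCPU in host 5; 12 vCPU remain.
Put 19 vCPU in host 6; 13 vCPU remain.
Put 18 vCPU in host 7; 14 vCPU remain.
Put 20 vCPU in host 8; 12 vCPU remain.
Put 19 vCPU in host 9; 13 vCPU remain.
9 hosts × 32 vCPU = 288 vCPU; used 168 vCPU; unused 120 vCPU.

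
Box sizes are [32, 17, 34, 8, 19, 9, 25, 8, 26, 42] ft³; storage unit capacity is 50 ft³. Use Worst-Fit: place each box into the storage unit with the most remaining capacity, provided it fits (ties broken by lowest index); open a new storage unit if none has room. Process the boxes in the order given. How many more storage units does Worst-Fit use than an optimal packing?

1

Worst-Fit: [32,17] [34,8] [19,9] [25,8] [26] [42] → 6 storage units.
Total size 220 ft³; any packing needs at least ⌈220/50⌉ = 5 storage units.
An optimal packing achieves that bound: [42,8] [34,9] [32,17] [26,19] [25,8] → 5 storage units.
Excess: 6 − 5 = 1.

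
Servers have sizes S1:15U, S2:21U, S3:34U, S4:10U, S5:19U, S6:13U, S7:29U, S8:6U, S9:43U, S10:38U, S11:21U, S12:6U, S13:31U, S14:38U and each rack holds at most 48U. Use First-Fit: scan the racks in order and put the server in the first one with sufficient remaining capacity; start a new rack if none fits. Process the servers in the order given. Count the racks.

8

Put S1 (15U) in rack 1; 33U remain.
Put S2 (21U) in rack 1; 12U remain.
Put S3 (34U) in rack 2; 14U remain.
Put S4 (10U) in rack 1; 2U remain.
Put S5 (19U) in rack 3; 29U remain.
Put S6 (13U) in rack 2; 1U remain.
Put S7 (29U) in rack 3; 0U remain.
Put S8 (6U) in rack 4; 42U remain.
Put S9 (43U) in rack 5; 5U remain.
Put S10 (38U) in rack 4; 4U remain.
Put S11 (21U) in rack 6; 27U remain.
Put S12 (6U) in rack 6; 21U remain.
Put S13 (31U) in rack 7; 17U remain.
Put S14 (38U) in rack 8; 10U remain.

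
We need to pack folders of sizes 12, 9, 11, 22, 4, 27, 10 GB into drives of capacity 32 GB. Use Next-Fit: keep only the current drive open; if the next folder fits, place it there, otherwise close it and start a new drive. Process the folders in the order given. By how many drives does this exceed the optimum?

1

Next-Fit: [12,9,11] [22,4] [27] [10] → 4 drives.
Total size 95 GB; any packing needs at least ⌈95/32⌉ = 3 drives.
An optimal packing achieves that bound: [27,4] [22,10] [12,11,9] → 3 drives.
Excess: 4 − 3 = 1.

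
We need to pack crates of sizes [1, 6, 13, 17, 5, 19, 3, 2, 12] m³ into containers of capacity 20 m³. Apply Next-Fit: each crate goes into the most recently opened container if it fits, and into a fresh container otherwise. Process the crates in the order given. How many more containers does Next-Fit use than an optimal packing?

1

Next-Fit: [1,6,13] [17] [5] [19] [3,2,12] → 5 containers.
Total size 78 m³; any packing needs at least ⌈78/20⌉ = 4 containers.
An optimal packing achieves that bound: [19,1] [17,3] [13,6] [12,5,2] → 4 containers.
Excess: 5 − 4 = 1.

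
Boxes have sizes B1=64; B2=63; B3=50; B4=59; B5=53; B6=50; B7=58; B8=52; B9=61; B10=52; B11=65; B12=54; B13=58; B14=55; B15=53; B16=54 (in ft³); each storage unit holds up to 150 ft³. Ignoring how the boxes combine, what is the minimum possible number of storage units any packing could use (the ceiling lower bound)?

Total size = 64 + 63 + 50 + 59 + 53 + 50 + 58 + 52 + 61 + 52 + 65 + 54 + 58 + 55 + 53 + 54 = 901 ft³.
⌈901 / 150⌉ = 7.

7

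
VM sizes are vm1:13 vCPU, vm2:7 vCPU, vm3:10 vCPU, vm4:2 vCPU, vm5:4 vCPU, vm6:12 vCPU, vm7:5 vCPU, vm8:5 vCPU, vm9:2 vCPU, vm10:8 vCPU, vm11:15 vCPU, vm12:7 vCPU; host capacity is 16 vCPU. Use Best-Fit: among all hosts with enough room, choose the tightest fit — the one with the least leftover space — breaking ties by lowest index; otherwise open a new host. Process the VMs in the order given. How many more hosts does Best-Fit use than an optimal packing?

Best-Fit: [13,2] [7,5] [10,4,2] [12] [5,8] [15] [7] → 7 hosts.
Total size 90 vCPU; any packing needs at least ⌈90/16⌉ = 6 hosts.
An optimal packing achieves that bound: [15] [13,2] [12,4] [10,5] [8,7] [7,5,2] → 6 hosts.
Excess: 7 − 6 = 1.

1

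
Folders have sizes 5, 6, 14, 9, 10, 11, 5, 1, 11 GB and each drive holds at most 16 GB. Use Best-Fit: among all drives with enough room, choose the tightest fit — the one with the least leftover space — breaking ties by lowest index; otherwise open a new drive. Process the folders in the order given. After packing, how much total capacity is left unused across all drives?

24

Put 5 GB in drive 1; 11 GB remain.
Put 6 GB in drive 1; 5 GB remain.
Put 14 GB in drive 2; 2 GB remain.
Put 9 GB in drive 3; 7 GB remain.
Put 10 GB in drive 4; 6 GB remain.
Put 11 GB in drive 5; 5 GB remain.
Put 5 GB in drive 1; 0 GB remain.
Put 1 GB in drive 2; 1 GB remain.
Put 11 GB in drive 6; 5 GB remain.
6 drives × 16 GB = 96 GB; used 72 GB; unused 24 GB.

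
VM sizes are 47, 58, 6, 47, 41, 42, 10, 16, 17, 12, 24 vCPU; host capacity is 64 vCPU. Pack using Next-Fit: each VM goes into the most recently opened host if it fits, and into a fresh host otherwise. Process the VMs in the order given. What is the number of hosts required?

7

Put 47 vCPU in host 1; 17 vCPU remain.
Put 58 vCPU in host 2; 6 vCPU remain.
Put 6 vCPU in host 2; 0 vCPU remain.
Put 47 vCPU in host 3; 17 vCPU remain.
Put 41 vCPU in host 4; 23 vCPU remain.
Put 42 vCPU in host 5; 22 vCPU remain.
Put 10 vCPU in host 5; 12 vCPU remain.
Put 16 vCPU in host 6; 48 vCPU remain.
Put 17 vCPU in host 6; 31 vCPU remain.
Put 12 vCPU in host 6; 19 vCPU remain.
Put 24 vCPU in host 7; 40 vCPU remain.
Final hosts: [47] [58,6] [47] [41] [42,10] [16,17,12] [24].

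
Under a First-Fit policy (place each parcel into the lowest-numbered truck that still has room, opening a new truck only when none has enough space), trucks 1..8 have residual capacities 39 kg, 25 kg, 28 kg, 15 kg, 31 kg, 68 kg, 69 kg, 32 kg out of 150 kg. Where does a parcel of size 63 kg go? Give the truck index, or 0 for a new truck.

6

Trucks with room: truck 6 (68 kg), truck 7 (69 kg).
The first with room is truck 6.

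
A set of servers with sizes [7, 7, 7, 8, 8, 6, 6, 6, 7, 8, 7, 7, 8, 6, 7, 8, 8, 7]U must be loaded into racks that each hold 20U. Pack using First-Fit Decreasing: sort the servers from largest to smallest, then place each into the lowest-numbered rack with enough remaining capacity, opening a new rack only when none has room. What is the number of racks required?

7

Sorted descending: 8, 8, 8, 8, 8, 8, 7, 7, 7, 7, 7, 7, 7, 7, 6, 6, 6, 6.
Put 8U in rack 1; 12U remain.
Put 8U in rack 1; 4U remain.
Put 8U in rack 2; 12U remain.
Put 8U in rack 2; 4U remain.
Put 8U in rack 3; 12U remain.
Put 8U in rack 3; 4U remain.
Put 7U in rack 4; 13U remain.
Put 7U in rack 4; 6U remain.
Put 7U in rack 5; 13U remain.
Put 7U in rack 5; 6U remain.
Put 7U in rack 6; 13U remain.
Put 7U in rack 6; 6U remain.
Put 7U in rack 7; 13U remain.
Put 7U in rack 7; 6U remain.
Put 6U in rack 4; 0U remain.
Put 6U in rack 5; 0U remain.
Put 6U in rack 6; 0U remain.
Put 6U in rack 7; 0U remain.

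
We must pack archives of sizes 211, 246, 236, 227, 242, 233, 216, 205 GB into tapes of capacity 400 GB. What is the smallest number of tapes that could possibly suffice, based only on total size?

Total size = 211 + 246 + 236 + 227 + 242 + 233 + 216 + 205 = 1816 GB.
⌈1816 / 400⌉ = 5.

5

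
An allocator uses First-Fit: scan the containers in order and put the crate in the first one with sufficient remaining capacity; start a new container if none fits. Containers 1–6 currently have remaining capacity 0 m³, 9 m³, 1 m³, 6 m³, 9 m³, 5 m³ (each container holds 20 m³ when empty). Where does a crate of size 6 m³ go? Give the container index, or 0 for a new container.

2

Containers with room: container 2 (9 m³), container 4 (6 m³), container 5 (9 m³).
The first with room is container 2.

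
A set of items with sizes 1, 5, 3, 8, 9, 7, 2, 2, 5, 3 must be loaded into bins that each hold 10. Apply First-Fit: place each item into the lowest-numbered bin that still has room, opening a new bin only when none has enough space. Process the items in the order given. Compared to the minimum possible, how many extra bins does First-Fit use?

First-Fit: [1,5,3] [8,2] [9] [7,2] [5,3] → 5 bins.
Total size 45; any packing needs at least ⌈45/10⌉ = 5 bins.
So 5 is already optimal.

0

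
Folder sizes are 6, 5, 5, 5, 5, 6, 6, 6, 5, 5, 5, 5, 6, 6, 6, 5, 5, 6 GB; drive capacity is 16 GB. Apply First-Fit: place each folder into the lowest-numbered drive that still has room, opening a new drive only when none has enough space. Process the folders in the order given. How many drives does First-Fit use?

7

6 GB → drive 1 (remaining 10 GB)
5 GB → drive 1 (remaining 5 GB)
5 GB → drive 1 (remaining 0 GB)
5 GB → drive 2 (remaining 11 GB)
5 GB → drive 2 (remaining 6 GB)
6 GB → drive 2 (remaining 0 GB)
6 GB → drive 3 (remaining 10 GB)
6 GB → drive 3 (remaining 4 GB)
5 GB → drive 4 (remaining 11 GB)
5 GB → drive 4 (remaining 6 GB)
5 GB → drive 4 (remaining 1 GB)
5 GB → drive 5 (remaining 11 GB)
6 GB → drive 5 (remaining 5 GB)
6 GB → drive 6 (remaining 10 GB)
6 GB → drive 6 (remaining 4 GB)
5 GB → drive 5 (remaining 0 GB)
5 GB → drive 7 (remaining 11 GB)
6 GB → drive 7 (remaining 5 GB)
Final drives: [6,5,5] [5,5,6] [6,6] [5,5,5] [5,6,5] [6,6] [5,6].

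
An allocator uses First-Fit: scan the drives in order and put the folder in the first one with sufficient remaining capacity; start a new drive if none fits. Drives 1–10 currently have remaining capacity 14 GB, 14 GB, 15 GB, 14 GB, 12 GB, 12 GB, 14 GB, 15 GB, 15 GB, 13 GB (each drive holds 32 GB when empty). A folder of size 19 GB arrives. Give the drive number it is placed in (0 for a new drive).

No drive has ≥ 19 GB free, so a new drive is opened.

0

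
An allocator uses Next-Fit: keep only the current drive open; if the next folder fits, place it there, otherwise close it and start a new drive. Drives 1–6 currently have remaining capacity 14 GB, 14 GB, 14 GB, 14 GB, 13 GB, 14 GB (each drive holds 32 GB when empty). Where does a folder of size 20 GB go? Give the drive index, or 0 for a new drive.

Next-Fit only looks at drive 6, which has 14 GB free.
20 GB does not fit, so a new drive is opened.

0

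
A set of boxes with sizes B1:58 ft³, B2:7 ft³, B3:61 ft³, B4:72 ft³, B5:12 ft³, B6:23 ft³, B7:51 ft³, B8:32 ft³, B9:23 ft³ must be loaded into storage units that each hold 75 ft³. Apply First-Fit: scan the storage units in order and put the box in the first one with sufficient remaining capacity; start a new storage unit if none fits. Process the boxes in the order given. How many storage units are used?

storage unit 1: place B1 (58 ft³), 17 ft³ left
storage unit 1: place B2 (7 ft³), 10 ft³ left
storage unit 2: place B3 (61 ft³), 14 ft³ left
storage unit 3: place B4 (72 ft³), 3 ft³ left
storage unit 2: place B5 (12 ft³), 2 ft³ left
storage unit 4: place B6 (23 ft³), 52 ft³ left
storage unit 4: place B7 (51 ft³), 1 ft³ left
storage unit 5: place B8 (32 ft³), 43 ft³ left
storage unit 5: place B9 (23 ft³), 20 ft³ left

5 storage units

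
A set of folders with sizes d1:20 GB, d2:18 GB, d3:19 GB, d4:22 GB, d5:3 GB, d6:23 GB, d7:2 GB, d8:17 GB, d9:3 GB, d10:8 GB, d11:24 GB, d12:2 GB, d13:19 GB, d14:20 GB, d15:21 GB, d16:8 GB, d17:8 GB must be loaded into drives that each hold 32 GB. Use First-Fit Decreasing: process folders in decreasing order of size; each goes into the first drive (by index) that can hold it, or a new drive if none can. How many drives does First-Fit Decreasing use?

10

Sorted descending: 24, 23, 22, 21, 20, 20, 19, 19, 18, 17, 8, 8, 8, 3, 3, 2, 2.
drive 1: place 24 GB, 8 GB left
drive 2: place 23 GB, 9 GB left
drive 3: place 22 GB, 10 GB left
drive 4: place 21 GB, 11 GB left
drive 5: place 20 GB, 12 GB left
drive 6: place 20 GB, 12 GB left
drive 7: place 19 GB, 13 GB left
drive 8: place 19 GB, 13 GB left
drive 9: place 18 GB, 14 GB left
drive 10: place 17 GB, 15 GB left
drive 1: place 8 GB, 0 GB left
drive 2: place 8 GB, 1 GB left
drive 3: place 8 GB, 2 GB left
drive 4: place 3 GB, 8 GB left
drive 4: place 3 GB, 5 GB left
drive 3: place 2 GB, 0 GB left
drive 4: place 2 GB, 3 GB left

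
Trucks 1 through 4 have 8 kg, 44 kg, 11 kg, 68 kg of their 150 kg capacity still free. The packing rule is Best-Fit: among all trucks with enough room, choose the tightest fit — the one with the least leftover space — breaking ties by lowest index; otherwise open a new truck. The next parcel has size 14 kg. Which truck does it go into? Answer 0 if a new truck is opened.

2

Trucks with room: truck 2 (44 kg), truck 4 (68 kg).
Tightest fit is truck 2 with 44 kg free.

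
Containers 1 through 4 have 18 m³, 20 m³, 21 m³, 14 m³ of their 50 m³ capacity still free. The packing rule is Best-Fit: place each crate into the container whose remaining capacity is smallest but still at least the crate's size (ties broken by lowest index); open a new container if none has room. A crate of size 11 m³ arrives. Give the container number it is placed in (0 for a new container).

Containers with room: container 1 (18 m³), container 2 (20 m³), container 3 (21 m³), container 4 (14 m³).
Tightest fit is container 4 with 14 m³ free.

4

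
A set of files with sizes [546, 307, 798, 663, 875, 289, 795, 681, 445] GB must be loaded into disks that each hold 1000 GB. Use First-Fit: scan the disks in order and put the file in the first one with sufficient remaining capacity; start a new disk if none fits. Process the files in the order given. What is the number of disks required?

546 GB → disk 1 (remaining 454 GB)
307 GB → disk 1 (remaining 147 GB)
798 GB → disk 2 (remaining 202 GB)
663 GB → disk 3 (remaining 337 GB)
875 GB → disk 4 (remaining 125 GB)
289 GB → disk 3 (remaining 48 GB)
795 GB → disk 5 (remaining 205 GB)
681 GB → disk 6 (remaining 319 GB)
445 GB → disk 7 (remaining 555 GB)
Final disks: [546,307] [798] [663,289] [875] [795] [681] [445].

7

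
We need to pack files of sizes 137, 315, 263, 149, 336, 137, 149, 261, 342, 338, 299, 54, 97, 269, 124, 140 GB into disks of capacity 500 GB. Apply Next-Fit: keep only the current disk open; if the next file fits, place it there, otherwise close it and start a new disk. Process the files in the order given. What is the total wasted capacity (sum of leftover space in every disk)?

Put 137 GB in disk 1; 363 GB remain.
Put 315 GB in disk 1; 48 GB remain.
Put 263 GB in disk 2; 237 GB remain.
Put 149 GB in disk 2; 88 GB remain.
Put 336 GB in disk 3; 164 GB remain.
Put 137 GB in disk 3; 27 GB remain.
Put 149 GB in disk 4; 351 GB remain.
Put 261 GB in disk 4; 90 GB remain.
Put 342 GB in disk 5; 158 GB remain.
Put 338 GB in disk 6; 162 GB remain.
Put 299 GB in disk 7; 201 GB remain.
Put 54 GB in disk 7; 147 GB remain.
Put 97 GB in disk 7; 50 GB remain.
Put 269 GB in disk 8; 231 GB remain.
Put 124 GB in disk 8; 107 GB remain.
Put 140 GB in disk 9; 360 GB remain.
9 disks × 500 GB = 4500 GB; used 3410 GB; unused 1090 GB.

1090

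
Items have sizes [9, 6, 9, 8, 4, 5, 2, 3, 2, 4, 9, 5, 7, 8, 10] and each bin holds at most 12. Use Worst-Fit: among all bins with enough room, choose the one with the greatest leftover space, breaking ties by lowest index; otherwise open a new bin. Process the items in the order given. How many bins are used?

bin 1: place 9, 3 left
bin 2: place 6, 6 left
bin 3: place 9, 3 left
bin 4: place 8, 4 left
bin 2: place 4, 2 left
bin 5: place 5, 7 left
bin 5: place 2, 5 left
bin 5: place 3, 2 left
bin 4: place 2, 2 left
bin 6: place 4, 8 left
bin 7: place 9, 3 left
bin 6: place 5, 3 left
bin 8: place 7, 5 left
bin 9: place 8, 4 left
bin 10: place 10, 2 left
Final bins: [9] [6,4] [9] [8,2] [5,2,3] [4,5] [9] [7] [8] [10].

10 bins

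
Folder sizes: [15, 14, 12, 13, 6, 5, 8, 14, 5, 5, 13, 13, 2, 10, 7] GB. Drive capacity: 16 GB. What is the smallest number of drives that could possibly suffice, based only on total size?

Total size = 15 + 14 + 12 + 13 + 6 + 5 + 8 + 14 + 5 + 5 + 13 + 13 + 2 + 10 + 7 = 142 GB.
⌈142 / 16⌉ = 9.

9 drives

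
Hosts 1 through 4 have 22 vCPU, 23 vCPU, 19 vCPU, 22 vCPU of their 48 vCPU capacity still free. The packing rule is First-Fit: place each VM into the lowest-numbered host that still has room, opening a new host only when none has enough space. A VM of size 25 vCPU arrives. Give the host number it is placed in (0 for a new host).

0

No host has ≥ 25 vCPU free, so a new host is opened.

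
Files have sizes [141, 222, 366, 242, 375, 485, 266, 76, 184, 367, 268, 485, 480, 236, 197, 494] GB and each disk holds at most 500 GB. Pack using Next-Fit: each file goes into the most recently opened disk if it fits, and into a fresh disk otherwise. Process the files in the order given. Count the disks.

Put 141 GB in disk 1; 359 GB remain.
Put 222 GB in disk 1; 137 GB remain.
Put 366 GB in disk 2; 134 GB remain.
Put 242 GB in disk 3; 258 GB remain.
Put 375 GB in disk 4; 125 GB remain.
Put 485 GB in disk 5; 15 GB remain.
Put 266 GB in disk 6; 234 GB remain.
Put 76 GB in disk 6; 158 GB remain.
Put 184 GB in disk 7; 316 GB remain.
Put 367 GB in disk 8; 133 GB remain.
Put 268 GB in disk 9; 232 GB remain.
Put 485 GB in disk 10; 15 GB remain.
Put 480 GB in disk 11; 20 GB remain.
Put 236 GB in disk 12; 264 GB remain.
Put 197 GB in disk 12; 67 GB remain.
Put 494 GB in disk 13; 6 GB remain.
Final disks: [141,222] [366] [242] [375] [485] [266,76] [184] [367] [268] [485] [480] [236,197] [494].

13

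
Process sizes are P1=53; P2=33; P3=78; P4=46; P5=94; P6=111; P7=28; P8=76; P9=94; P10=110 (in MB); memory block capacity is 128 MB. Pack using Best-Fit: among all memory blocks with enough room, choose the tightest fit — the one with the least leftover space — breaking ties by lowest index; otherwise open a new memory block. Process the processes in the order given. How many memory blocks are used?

7

memory block 1: place P1 (53 MB), 75 MB left
memory block 1: place P2 (33 MB), 42 MB left
memory block 2: place P3 (78 MB), 50 MB left
memory block 2: place P4 (46 MB), 4 MB left
memory block 3: place P5 (94 MB), 34 MB left
memory block 4: place P6 (111 MB), 17 MB left
memory block 3: place P7 (28 MB), 6 MB left
memory block 5: place P8 (76 MB), 52 MB left
memory block 6: place P9 (94 MB), 34 MB left
memory block 7: place P10 (110 MB), 18 MB left
Final memory blocks: [53,33] [78,46] [94,28] [111] [76] [94] [110].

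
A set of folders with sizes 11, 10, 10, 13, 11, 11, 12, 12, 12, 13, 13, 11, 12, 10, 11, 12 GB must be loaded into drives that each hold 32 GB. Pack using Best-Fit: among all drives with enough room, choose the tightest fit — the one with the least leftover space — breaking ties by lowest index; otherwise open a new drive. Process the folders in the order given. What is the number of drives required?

8 drives

drive 1: place 11 GB, 21 GB left
drive 1: place 10 GB, 11 GB left
drive 1: place 10 GB, 1 GB left
drive 2: place 13 GB, 19 GB left
drive 2: place 11 GB, 8 GB left
drive 3: place 11 GB, 21 GB left
drive 3: place 12 GB, 9 GB left
drive 4: place 12 GB, 20 GB left
drive 4: place 12 GB, 8 GB left
drive 5: place 13 GB, 19 GB left
drive 5: place 13 GB, 6 GB left
drive 6: place 11 GB, 21 GB left
drive 6: place 12 GB, 9 GB left
drive 7: place 10 GB, 22 GB left
drive 7: place 11 GB, 11 GB left
drive 8: place 12 GB, 20 GB left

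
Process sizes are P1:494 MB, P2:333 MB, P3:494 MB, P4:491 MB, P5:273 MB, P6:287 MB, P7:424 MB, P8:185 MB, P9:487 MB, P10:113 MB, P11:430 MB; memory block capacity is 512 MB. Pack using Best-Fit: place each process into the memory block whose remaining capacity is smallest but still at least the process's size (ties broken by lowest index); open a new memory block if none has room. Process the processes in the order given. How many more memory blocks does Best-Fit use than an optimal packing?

0

Best-Fit: [494] [333,113] [494] [491] [273] [287,185] [424] [487] [430] → 9 memory blocks.
9 processes exceed 256 MB (half the capacity), and no two of those can share a memory block, so at least 9 memory blocks are needed.
So 9 is already optimal.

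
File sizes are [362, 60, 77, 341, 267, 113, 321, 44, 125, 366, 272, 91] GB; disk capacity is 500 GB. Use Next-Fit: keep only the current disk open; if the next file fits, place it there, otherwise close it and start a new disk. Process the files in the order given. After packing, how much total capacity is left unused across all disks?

561

disk 1: place 362 GB, 138 GB left
disk 1: place 60 GB, 78 GB left
disk 1: place 77 GB, 1 GB left
disk 2: place 341 GB, 159 GB left
disk 3: place 267 GB, 233 GB left
disk 3: place 113 GB, 120 GB left
disk 4: place 321 GB, 179 GB left
disk 4: place 44 GB, 135 GB left
disk 4: place 125 GB, 10 GB left
disk 5: place 366 GB, 134 GB left
disk 6: place 272 GB, 228 GB left
disk 6: place 91 GB, 137 GB left
6 disks × 500 GB = 3000 GB; used 2439 GB; unused 561 GB.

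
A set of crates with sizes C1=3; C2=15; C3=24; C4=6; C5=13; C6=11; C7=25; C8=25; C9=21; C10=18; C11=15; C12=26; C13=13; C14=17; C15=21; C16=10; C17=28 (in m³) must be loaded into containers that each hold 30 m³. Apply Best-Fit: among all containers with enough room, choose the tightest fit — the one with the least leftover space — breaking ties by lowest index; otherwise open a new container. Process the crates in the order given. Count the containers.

container 1: place C1 (3 m³), 27 m³ left
container 1: place C2 (15 m³), 12 m³ left
container 2: place C3 (24 m³), 6 m³ left
container 2: place C4 (6 m³), 0 m³ left
container 3: place C5 (13 m³), 17 m³ left
container 1: place C6 (11 m³), 1 m³ left
container 4: place C7 (25 m³), 5 m³ left
container 5: place C8 (25 m³), 5 m³ left
container 6: place C9 (21 m³), 9 m³ left
container 7: place C10 (18 m³), 12 m³ left
container 3: place C11 (15 m³), 2 m³ left
container 8: place C12 (26 m³), 4 m³ left
container 9: place C13 (13 m³), 17 m³ left
container 9: place C14 (17 m³), 0 m³ left
container 10: place C15 (21 m³), 9 m³ left
container 7: place C16 (10 m³), 2 m³ left
container 11: place C17 (28 m³), 2 m³ left
Final containers: [3,15,11] [24,6] [13,15] [25] [25] [21] [18,10] [26] [13,17] [21] [28].

11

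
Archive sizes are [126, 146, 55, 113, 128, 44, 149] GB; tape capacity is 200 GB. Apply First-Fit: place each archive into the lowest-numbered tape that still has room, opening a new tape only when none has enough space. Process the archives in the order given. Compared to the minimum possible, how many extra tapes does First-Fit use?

First-Fit: [126,55] [146,44] [113] [128] [149] → 5 tapes.
5 archives exceed 100 GB (half the capacity), and no two of those can share a tape, so at least 5 tapes are needed.
So 5 is already optimal.

0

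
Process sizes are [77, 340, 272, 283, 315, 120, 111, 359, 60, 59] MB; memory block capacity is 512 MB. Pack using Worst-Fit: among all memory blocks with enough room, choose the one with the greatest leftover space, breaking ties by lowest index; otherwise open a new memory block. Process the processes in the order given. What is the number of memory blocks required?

memory block 1: place 77 MB, 435 MB left
memory block 1: place 340 MB, 95 MB left
memory block 2: place 272 MB, 240 MB left
memory block 3: place 283 MB, 229 MB left
memory block 4: place 315 MB, 197 MB left
memory block 2: place 120 MB, 120 MB left
memory block 3: place 111 MB, 118 MB left
memory block 5: place 359 MB, 153 MB left
memory block 4: place 60 MB, 137 MB left
memory block 5: place 59 MB, 94 MB left
Final memory blocks: [77,340] [272,120] [283,111] [315,60] [359,59].

5 memory blocks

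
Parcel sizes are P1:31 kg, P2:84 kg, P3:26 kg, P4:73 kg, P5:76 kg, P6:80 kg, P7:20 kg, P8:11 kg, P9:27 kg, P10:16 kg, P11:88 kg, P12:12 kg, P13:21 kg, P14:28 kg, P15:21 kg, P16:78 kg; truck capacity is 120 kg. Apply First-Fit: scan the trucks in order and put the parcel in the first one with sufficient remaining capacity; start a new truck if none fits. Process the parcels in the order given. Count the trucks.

truck 1: place P1 (31 kg), 89 kg left
truck 1: place P2 (84 kg), 5 kg left
truck 2: place P3 (26 kg), 94 kg left
truck 2: place P4 (73 kg), 21 kg left
truck 3: place P5 (76 kg), 44 kg left
truck 4: place P6 (80 kg), 40 kg left
truck 2: place P7 (20 kg), 1 kg left
truck 3: place P8 (11 kg), 33 kg left
truck 3: place P9 (27 kg), 6 kg left
truck 4: place P10 (16 kg), 24 kg left
truck 5: place P11 (88 kg), 32 kg left
truck 4: place P12 (12 kg), 12 kg left
truck 5: place P13 (21 kg), 11 kg left
truck 6: place P14 (28 kg), 92 kg left
truck 6: place P15 (21 kg), 71 kg left
truck 7: place P16 (78 kg), 42 kg left
Final trucks: [31,84] [26,73,20] [76,11,27] [80,16,12] [88,21] [28,21] [78].

7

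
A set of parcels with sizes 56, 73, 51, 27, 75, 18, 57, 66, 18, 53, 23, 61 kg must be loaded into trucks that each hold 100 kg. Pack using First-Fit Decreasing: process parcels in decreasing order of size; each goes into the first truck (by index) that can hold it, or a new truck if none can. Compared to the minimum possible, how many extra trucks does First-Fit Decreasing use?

First-Fit Decreasing: [75,23] [73,27] [66,18] [61,18] [57] [56] [53] [51] → 8 trucks.
8 parcels exceed 50 kg (half the capacity), and no two of those can share a truck, so at least 8 trucks are needed.
So 8 is already optimal.

0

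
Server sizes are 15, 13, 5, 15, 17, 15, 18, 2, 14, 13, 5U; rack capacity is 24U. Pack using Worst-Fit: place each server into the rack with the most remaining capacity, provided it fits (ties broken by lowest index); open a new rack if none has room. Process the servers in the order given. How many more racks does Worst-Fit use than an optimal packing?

0

Worst-Fit: [15,2] [13,5] [15] [17] [15] [18] [14] [13,5] → 8 racks.
8 servers exceed 12U (half the capacity), and no two of those can share a rack, so at least 8 racks are needed.
So 8 is already optimal.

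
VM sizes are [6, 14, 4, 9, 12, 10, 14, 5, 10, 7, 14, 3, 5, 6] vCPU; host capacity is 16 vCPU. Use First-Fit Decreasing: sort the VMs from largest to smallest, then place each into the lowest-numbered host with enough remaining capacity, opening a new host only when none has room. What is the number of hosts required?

8 hosts

Sorted descending: 14, 14, 14, 12, 10, 10, 9, 7, 6, 6, 5, 5, 4, 3.
Put 14 vCPU in host 1; 2 vCPU remain.
Put 14 vCPU in host 2; 2 vCPU remain.
Put 14 vCPU in host 3; 2 vCPU remain.
Put 12 vCPU in host 4; 4 vCPU remain.
Put 10 vCPU in host 5; 6 vCPU remain.
Put 10 vCPU in host 6; 6 vCPU remain.
Put 9 vCPU in host 7; 7 vCPU remain.
Put 7 vCPU in host 7; 0 vCPU remain.
Put 6 vCPU in host 5; 0 vCPU remain.
Put 6 vCPU in host 6; 0 vCPU remain.
Put 5 vCPU in host 8; 11 vCPU remain.
Put 5 vCPU in host 8; 6 vCPU remain.
Put 4 vCPU in host 4; 0 vCPU remain.
Put 3 vCPU in host 8; 3 vCPU remain.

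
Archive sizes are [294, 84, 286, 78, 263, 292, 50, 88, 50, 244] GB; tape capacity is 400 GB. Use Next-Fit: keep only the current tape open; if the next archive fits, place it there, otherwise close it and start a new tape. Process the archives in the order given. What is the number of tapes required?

Put 294 GB in tape 1; 106 GB remain.
Put 84 GB in tape 1; 22 GB remain.
Put 286 GB in tape 2; 114 GB remain.
Put 78 GB in tape 2; 36 GB remain.
Put 263 GB in tape 3; 137 GB remain.
Put 292 GB in tape 4; 108 GB remain.
Put 50 GB in tape 4; 58 GB remain.
Put 88 GB in tape 5; 312 GB remain.
Put 50 GB in tape 5; 262 GB remain.
Put 244 GB in tape 5; 18 GB remain.
Final tapes: [294,84] [286,78] [263] [292,50] [88,50,244].

5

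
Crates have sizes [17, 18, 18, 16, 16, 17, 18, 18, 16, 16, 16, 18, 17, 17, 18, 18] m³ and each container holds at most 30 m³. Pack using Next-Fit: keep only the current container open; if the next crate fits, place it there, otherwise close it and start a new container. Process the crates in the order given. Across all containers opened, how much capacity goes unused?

206

17 m³ → container 1 (remaining 13 m³)
18 m³ → container 2 (remaining 12 m³)
18 m³ → container 3 (remaining 12 m³)
16 m³ → container 4 (remaining 14 m³)
16 m³ → container 5 (remaining 14 m³)
17 m³ → container 6 (remaining 13 m³)
18 m³ → container 7 (remaining 12 m³)
18 m³ → container 8 (remaining 12 m³)
16 m³ → container 9 (remaining 14 m³)
16 m³ → container 10 (remaining 14 m³)
16 m³ → container 11 (remaining 14 m³)
18 m³ → container 12 (remaining 12 m³)
17 m³ → container 13 (remaining 13 m³)
17 m³ → container 14 (remaining 13 m³)
18 m³ → container 15 (remaining 12 m³)
18 m³ → container 16 (remaining 12 m³)
16 containers × 30 m³ = 480 m³; used 274 m³; unused 206 m³.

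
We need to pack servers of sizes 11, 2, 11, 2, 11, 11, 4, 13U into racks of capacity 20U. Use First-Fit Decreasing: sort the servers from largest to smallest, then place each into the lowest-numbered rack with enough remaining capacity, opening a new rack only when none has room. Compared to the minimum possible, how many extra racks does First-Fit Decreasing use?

First-Fit Decreasing: [13,4,2] [11,2] [11] [11] [11] → 5 racks.
5 servers exceed 10U (half the capacity), and no two of those can share a rack, so at least 5 racks are needed.
So 5 is already optimal.

0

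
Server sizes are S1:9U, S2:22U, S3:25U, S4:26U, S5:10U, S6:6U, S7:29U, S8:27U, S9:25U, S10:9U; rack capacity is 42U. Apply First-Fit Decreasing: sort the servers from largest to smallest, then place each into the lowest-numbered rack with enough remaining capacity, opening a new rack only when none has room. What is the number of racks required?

Sorted descending: 29, 27, 26, 25, 25, 22, 10, 9, 9, 6.
29U → rack 1 (remaining 13U)
27U → rack 2 (remaining 15U)
26U → rack 3 (remaining 16U)
25U → rack 4 (remaining 17U)
25U → rack 5 (remaining 17U)
22U → rack 6 (remaining 20U)
10U → rack 1 (remaining 3U)
9U → rack 2 (remaining 6U)
9U → rack 3 (remaining 7U)
6U → rack 2 (remaining 0U)
Final racks: [29,10] [27,9,6] [26,9] [25] [25] [22].

6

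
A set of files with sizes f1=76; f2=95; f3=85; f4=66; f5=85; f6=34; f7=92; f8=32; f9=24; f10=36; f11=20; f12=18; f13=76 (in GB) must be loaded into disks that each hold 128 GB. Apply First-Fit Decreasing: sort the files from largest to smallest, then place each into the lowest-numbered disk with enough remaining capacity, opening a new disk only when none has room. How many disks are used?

7 disks

Sorted descending: 95, 92, 85, 85, 76, 76, 66, 36, 34, 32, 24, 20, 18.
disk 1: place 95 GB, 33 GB left
disk 2: place 92 GB, 36 GB left
disk 3: place 85 GB, 43 GB left
disk 4: place 85 GB, 43 GB left
disk 5: place 76 GB, 52 GB left
disk 6: place 76 GB, 52 GB left
disk 7: place 66 GB, 62 GB left
disk 2: place 36 GB, 0 GB left
disk 3: place 34 GB, 9 GB left
disk 1: place 32 GB, 1 GB left
disk 4: place 24 GB, 19 GB left
disk 5: place 20 GB, 32 GB left
disk 4: place 18 GB, 1 GB left
Final disks: [95,32] [92,36] [85,34] [85,24,18] [76,20] [76] [66].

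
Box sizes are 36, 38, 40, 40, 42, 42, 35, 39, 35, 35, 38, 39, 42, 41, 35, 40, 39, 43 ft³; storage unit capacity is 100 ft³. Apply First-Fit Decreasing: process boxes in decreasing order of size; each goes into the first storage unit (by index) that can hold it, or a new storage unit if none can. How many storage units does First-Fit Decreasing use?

9 storage units

Sorted descending: 43, 42, 42, 42, 41, 40, 40, 40, 39, 39, 39, 38, 38, 36, 35, 35, 35, 35.
43 ft³ → storage unit 1 (remaining 57 ft³)
42 ft³ → storage unit 1 (remaining 15 ft³)
42 ft³ → storage unit 2 (remaining 58 ft³)
42 ft³ → storage unit 2 (remaining 16 ft³)
41 ft³ → storage unit 3 (remaining 59 ft³)
40 ft³ → storage unit 3 (remaining 19 ft³)
40 ft³ → storage unit 4 (remaining 60 ft³)
40 ft³ → storage unit 4 (remaining 20 ft³)
39 ft³ → storage unit 5 (remaining 61 ft³)
39 ft³ → storage unit 5 (remaining 22 ft³)
39 ft³ → storage unit 6 (remaining 61 ft³)
38 ft³ → storage unit 6 (remaining 23 ft³)
38 ft³ → storage unit 7 (remaining 62 ft³)
36 ft³ → storage unit 7 (remaining 26 ft³)
35 ft³ → storage unit 8 (remaining 65 ft³)
35 ft³ → storage unit 8 (remaining 30 ft³)
35 ft³ → storage unit 9 (remaining 65 ft³)
35 ft³ → storage unit 9 (remaining 30 ft³)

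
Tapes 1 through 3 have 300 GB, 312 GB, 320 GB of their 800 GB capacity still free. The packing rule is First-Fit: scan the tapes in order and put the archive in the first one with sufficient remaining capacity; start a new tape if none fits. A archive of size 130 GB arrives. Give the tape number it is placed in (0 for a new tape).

1

Tapes with room: tape 1 (300 GB), tape 2 (312 GB), tape 3 (320 GB).
The first with room is tape 1.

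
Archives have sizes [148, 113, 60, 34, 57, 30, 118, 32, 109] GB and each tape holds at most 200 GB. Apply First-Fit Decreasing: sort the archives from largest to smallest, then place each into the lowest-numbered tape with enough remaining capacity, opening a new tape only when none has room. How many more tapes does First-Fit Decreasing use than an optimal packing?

0

First-Fit Decreasing: [148,34] [118,60] [113,57,30] [109,32] → 4 tapes.
Total size 701 GB; any packing needs at least ⌈701/200⌉ = 4 tapes.
So 4 is already optimal.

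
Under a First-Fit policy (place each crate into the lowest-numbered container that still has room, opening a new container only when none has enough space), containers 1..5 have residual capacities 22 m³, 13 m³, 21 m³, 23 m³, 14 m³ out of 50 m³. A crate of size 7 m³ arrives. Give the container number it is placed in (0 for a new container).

1

Containers with room: container 1 (22 m³), container 2 (13 m³), container 3 (21 m³), container 4 (23 m³), container 5 (14 m³).
The first with room is container 1.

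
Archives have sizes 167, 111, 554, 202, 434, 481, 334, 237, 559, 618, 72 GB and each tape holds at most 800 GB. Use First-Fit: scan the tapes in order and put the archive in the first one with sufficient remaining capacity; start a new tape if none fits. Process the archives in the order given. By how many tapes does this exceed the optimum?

1

First-Fit: [167,111,202,237,72] [554] [434,334] [481] [559] [618] → 6 tapes.
Total size 3769 GB; any packing needs at least ⌈3769/800⌉ = 5 tapes.
An optimal packing achieves that bound: [618,167] [559,237] [554,202] [481,111,72] [434,334] → 5 tapes.
Excess: 6 − 5 = 1.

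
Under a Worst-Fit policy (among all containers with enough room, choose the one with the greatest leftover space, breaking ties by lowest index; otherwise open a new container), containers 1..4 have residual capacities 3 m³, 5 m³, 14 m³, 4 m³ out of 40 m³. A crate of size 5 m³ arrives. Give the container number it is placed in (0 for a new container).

3

Containers with room: container 2 (5 m³), container 3 (14 m³).
Most room is container 3 with 14 m³ free.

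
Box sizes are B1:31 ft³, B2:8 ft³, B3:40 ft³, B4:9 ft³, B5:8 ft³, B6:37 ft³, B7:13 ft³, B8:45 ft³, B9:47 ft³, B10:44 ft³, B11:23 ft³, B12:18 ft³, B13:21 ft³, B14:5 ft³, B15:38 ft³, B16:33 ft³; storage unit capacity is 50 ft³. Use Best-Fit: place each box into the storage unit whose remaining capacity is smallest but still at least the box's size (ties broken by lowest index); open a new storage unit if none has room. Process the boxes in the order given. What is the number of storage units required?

Put B1 (31 ft³) in storage unit 1; 19 ft³ remain.
Put B2 (8 ft³) in storage unit 1; 11 ft³ remain.
Put B3 (40 ft³) in storage unit 2; 10 ft³ remain.
Put B4 (9 ft³) in storage unit 2; 1 ft³ remain.
Put B5 (8 ft³) in storage unit 1; 3 ft³ remain.
Put B6 (37 ft³) in storage unit 3; 13 ft³ remain.
Put B7 (13 ft³) in storage unit 3; 0 ft³ remain.
Put B8 (45 ft³) in storage unit 4; 5 ft³ remain.
Put B9 (47 ft³) in storage unit 5; 3 ft³ remain.
Put B10 (44 ft³) in storage unit 6; 6 ft³ remain.
Put B11 (23 ft³) in storage unit 7; 27 ft³ remain.
Put B12 (18 ft³) in storage unit 7; 9 ft³ remain.
Put B13 (21 ft³) in storage unit 8; 29 ft³ remain.
Put B14 (5 ft³) in storage unit 4; 0 ft³ remain.
Put B15 (38 ft³) in storage unit 9; 12 ft³ remain.
Put B16 (33 ft³) in storage unit 10; 17 ft³ remain.

10 storage units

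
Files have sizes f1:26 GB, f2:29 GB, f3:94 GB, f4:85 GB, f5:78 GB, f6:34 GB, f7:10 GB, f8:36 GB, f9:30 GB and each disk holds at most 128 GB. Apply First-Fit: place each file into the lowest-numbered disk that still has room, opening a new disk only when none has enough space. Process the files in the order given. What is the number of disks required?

4

disk 1: place f1 (26 GB), 102 GB left
disk 1: place f2 (29 GB), 73 GB left
disk 2: place f3 (94 GB), 34 GB left
disk 3: place f4 (85 GB), 43 GB left
disk 4: place f5 (78 GB), 50 GB left
disk 1: place f6 (34 GB), 39 GB left
disk 1: place f7 (10 GB), 29 GB left
disk 3: place f8 (36 GB), 7 GB left
disk 2: place f9 (30 GB), 4 GB left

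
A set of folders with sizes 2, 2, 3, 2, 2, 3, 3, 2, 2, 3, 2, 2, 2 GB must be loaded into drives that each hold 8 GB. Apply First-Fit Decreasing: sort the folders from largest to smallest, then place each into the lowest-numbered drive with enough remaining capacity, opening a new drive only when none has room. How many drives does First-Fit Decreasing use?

4 drives

Sorted descending: 3, 3, 3, 3, 2, 2, 2, 2, 2, 2, 2, 2, 2.
3 GB → drive 1 (remaining 5 GB)
3 GB → drive 1 (remaining 2 GB)
3 GB → drive 2 (remaining 5 GB)
3 GB → drive 2 (remaining 2 GB)
2 GB → drive 1 (remaining 0 GB)
2 GB → drive 2 (remaining 0 GB)
2 GB → drive 3 (remaining 6 GB)
2 GB → drive 3 (remaining 4 GB)
2 GB → drive 3 (remaining 2 GB)
2 GB → drive 3 (remaining 0 GB)
2 GB → drive 4 (remaining 6 GB)
2 GB → drive 4 (remaining 4 GB)
2 GB → drive 4 (remaining 2 GB)
Final drives: [3,3,2] [3,3,2] [2,2,2,2] [2,2,2].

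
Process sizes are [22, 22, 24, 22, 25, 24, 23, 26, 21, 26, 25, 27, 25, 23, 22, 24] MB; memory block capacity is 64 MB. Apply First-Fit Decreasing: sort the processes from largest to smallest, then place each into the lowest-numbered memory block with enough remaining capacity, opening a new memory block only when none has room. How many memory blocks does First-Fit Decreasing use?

Sorted descending: 27, 26, 26, 25, 25, 25, 24, 24, 24, 23, 23, 22, 22, 22, 22, 21.
27 MB → memory block 1 (remaining 37 MB)
26 MB → memory block 1 (remaining 11 MB)
26 MB → memory block 2 (remaining 38 MB)
25 MB → memory block 2 (remaining 13 MB)
25 MB → memory block 3 (remaining 39 MB)
25 MB → memory block 3 (remaining 14 MB)
24 MB → memory block 4 (remaining 40 MB)
24 MB → memory block 4 (remaining 16 MB)
24 MB → memory block 5 (remaining 40 MB)
23 MB → memory block 5 (remaining 17 MB)
23 MB → memory block 6 (remaining 41 MB)
22 MB → memory block 6 (remaining 19 MB)
22 MB → memory block 7 (remaining 42 MB)
22 MB → memory block 7 (remaining 20 MB)
22 MB → memory block 8 (remaining 42 MB)
21 MB → memory block 8 (remaining 21 MB)

8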